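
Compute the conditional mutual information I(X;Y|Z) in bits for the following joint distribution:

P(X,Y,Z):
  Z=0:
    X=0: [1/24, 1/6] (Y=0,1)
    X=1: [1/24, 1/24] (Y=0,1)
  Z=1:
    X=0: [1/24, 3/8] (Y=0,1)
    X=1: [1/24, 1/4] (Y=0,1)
0.0202 bits

Conditional mutual information: I(X;Y|Z) = H(X|Z) + H(Y|Z) - H(X,Y|Z)

H(Z) = 0.8709
H(X,Z) = 1.8149 → H(X|Z) = 0.9441
H(Y,Z) = 1.4928 → H(Y|Z) = 0.6219
H(X,Y,Z) = 2.4167 → H(X,Y|Z) = 1.5458

I(X;Y|Z) = 0.9441 + 0.6219 - 1.5458 = 0.0202 bits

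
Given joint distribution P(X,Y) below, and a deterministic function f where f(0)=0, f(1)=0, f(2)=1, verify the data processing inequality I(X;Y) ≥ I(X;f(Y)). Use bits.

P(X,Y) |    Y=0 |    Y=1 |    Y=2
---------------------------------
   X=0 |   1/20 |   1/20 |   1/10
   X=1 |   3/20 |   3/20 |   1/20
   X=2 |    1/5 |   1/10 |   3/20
I(X;Y) = 0.0751, I(X;f(Y)) = 0.0610, inequality holds: 0.0751 ≥ 0.0610

Data Processing Inequality: For any Markov chain X → Y → Z, we have I(X;Y) ≥ I(X;Z).

Here Z = f(Y) is a deterministic function of Y, forming X → Y → Z.

Original I(X;Y) = 0.0751 bits

After applying f:
P(X,Z) where Z=f(Y):
- P(X,Z=0) = P(X,Y=0) + P(X,Y=1)
- P(X,Z=1) = P(X,Y=2)

I(X;Z) = I(X;f(Y)) = 0.0610 bits

Verification: 0.0751 ≥ 0.0610 ✓

Information cannot be created by processing; the function f can only lose information about X.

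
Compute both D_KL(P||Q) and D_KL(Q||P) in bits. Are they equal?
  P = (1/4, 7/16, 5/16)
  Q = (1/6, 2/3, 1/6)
D_KL(P||Q) = 0.1638, D_KL(Q||P) = 0.1565

KL divergence is not symmetric: D_KL(P||Q) ≠ D_KL(Q||P) in general.

D_KL(P||Q) = 0.1638 bits
D_KL(Q||P) = 0.1565 bits

No, they are not equal!

This asymmetry is why KL divergence is not a true distance metric.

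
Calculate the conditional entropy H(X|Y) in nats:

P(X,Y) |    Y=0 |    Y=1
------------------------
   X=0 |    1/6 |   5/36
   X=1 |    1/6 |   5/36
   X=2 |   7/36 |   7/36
1.0909 nats

Using the chain rule: H(X|Y) = H(X,Y) - H(Y)

First, compute H(X,Y) = 1.7825 nats

Marginal P(Y) = (19/36, 17/36)
H(Y) = 0.6916 nats

H(X|Y) = H(X,Y) - H(Y) = 1.7825 - 0.6916 = 1.0909 nats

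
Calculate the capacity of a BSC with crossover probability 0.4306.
0.0139 bits

For a binary symmetric channel (BSC) with error probability p:
Capacity C = 1 - H(p) bits per symbol

where H(p) = -p log₂(p) - (1-p) log₂(1-p) is the binary entropy function.

H(0.4306) = 0.9861 bits
C = 1 - 0.9861 = 0.0139 bits per symbol

This means we can reliably transmit up to 0.0139 bits of information per channel use.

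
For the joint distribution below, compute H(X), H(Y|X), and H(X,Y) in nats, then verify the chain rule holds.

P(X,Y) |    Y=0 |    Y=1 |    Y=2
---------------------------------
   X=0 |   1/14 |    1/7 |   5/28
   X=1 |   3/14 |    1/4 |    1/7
H(X,Y) = 1.7288, H(X) = 0.6700, H(Y|X) = 1.0588 (all in nats)

Chain rule: H(X,Y) = H(X) + H(Y|X)

Left side — joint entropy directly:
H(X,Y) = -Σ p(x,y) log p(x,y) = 1.7288 nats

Right side — compute H(Y|X) from the conditional distributions:
P(X) = (11/28, 17/28), so H(X) = 0.6700 nats
H(Y|X) = Σ_x P(X=x) · H(Y|X=x):
  P(Y|X=0) = (2/11, 4/11, 5/11), H(Y|X=0) = 1.0362, weight P(X=0) = 11/28
  P(Y|X=1) = (6/17, 7/17, 4/17), H(Y|X=1) = 1.0734, weight P(X=1) = 17/28
H(Y|X) = 1.0588 nats

H(X) + H(Y|X) = 0.6700 + 1.0588 = 1.7288 nats

Both sides equal 1.7288 nats. ✓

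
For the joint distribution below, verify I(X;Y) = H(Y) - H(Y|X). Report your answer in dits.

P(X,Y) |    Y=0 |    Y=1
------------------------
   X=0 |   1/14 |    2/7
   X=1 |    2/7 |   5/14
I(X;Y) = 0.0136 dits

Mutual information has multiple equivalent forms:
- I(X;Y) = H(X) - H(X|Y)
- I(X;Y) = H(Y) - H(Y|X)
- I(X;Y) = H(X) + H(Y) - H(X,Y)

Computing all quantities:
H(X) = 0.2831, H(Y) = 0.2831, H(X,Y) = 0.5525
H(X|Y) = 0.2694, H(Y|X) = 0.2694

Verification:
H(X) - H(X|Y) = 0.2831 - 0.2694 = 0.0136
H(Y) - H(Y|X) = 0.2831 - 0.2694 = 0.0136
H(X) + H(Y) - H(X,Y) = 0.2831 + 0.2831 - 0.5525 = 0.0136

All forms give I(X;Y) = 0.0136 dits. ✓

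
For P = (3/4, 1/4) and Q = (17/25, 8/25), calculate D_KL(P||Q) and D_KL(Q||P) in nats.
D_KL(P||Q) = 0.0118, D_KL(Q||P) = 0.0124

KL divergence is not symmetric: D_KL(P||Q) ≠ D_KL(Q||P) in general.

D_KL(P||Q) = 0.0118 nats
D_KL(Q||P) = 0.0124 nats

No, they are not equal!

This asymmetry is why KL divergence is not a true distance metric.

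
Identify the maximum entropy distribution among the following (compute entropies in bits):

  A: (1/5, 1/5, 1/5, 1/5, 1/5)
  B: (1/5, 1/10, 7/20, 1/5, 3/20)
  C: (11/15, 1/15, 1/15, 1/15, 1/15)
A

For a discrete distribution over n outcomes, entropy is maximized by the uniform distribution.

Computing entropies:
H(A) = 2.3219 bits
H(B) = 2.2016 bits
H(C) = 1.3700 bits

The uniform distribution (where all probabilities equal 1/5) achieves the maximum entropy of log_2(5) = 2.3219 bits.

Distribution A has the highest entropy.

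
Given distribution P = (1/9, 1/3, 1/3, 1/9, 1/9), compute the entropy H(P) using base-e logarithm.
1.4648 nats

Shannon entropy is H(X) = -Σ p(x) log p(x).

For P = (1/9, 1/3, 1/3, 1/9, 1/9):
H = -1/9 × log_e(1/9) -1/3 × log_e(1/3) -1/3 × log_e(1/3) -1/9 × log_e(1/9) -1/9 × log_e(1/9)
H = 1.4648 nats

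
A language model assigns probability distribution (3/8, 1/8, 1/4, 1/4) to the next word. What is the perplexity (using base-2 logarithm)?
3.7467

Perplexity is 2^H (or exp(H) for natural log).

First, H = -Σ p log p = 1.9056 bits
Perplexity = 2^1.9056 = 3.7467

Interpretation: The model's uncertainty is equivalent to choosing uniformly among 3.7 options.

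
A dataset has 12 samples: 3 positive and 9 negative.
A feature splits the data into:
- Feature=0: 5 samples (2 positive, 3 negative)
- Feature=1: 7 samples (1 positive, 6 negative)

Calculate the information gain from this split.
0.0616 bits

Information Gain = H(Y) - H(Y|Feature)

Before split:
P(positive) = 3/12 = 0.2500
H(Y) = 0.8113 bits

After split:
Feature=0: H = 0.9710 bits (weight = 5/12)
Feature=1: H = 0.5917 bits (weight = 7/12)
H(Y|Feature) = (5/12)×0.9710 + (7/12)×0.5917 = 0.7497 bits

Information Gain = 0.8113 - 0.7497 = 0.0616 bits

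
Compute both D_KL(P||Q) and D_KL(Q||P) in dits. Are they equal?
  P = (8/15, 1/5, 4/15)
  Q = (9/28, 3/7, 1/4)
D_KL(P||Q) = 0.0586, D_KL(Q||P) = 0.0642

KL divergence is not symmetric: D_KL(P||Q) ≠ D_KL(Q||P) in general.

D_KL(P||Q) = 0.0586 dits
D_KL(Q||P) = 0.0642 dits

No, they are not equal!

This asymmetry is why KL divergence is not a true distance metric.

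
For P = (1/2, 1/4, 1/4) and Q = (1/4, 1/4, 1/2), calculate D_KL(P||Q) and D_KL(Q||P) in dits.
D_KL(P||Q) = 0.0753, D_KL(Q||P) = 0.0753

KL divergence is not symmetric: D_KL(P||Q) ≠ D_KL(Q||P) in general.

D_KL(P||Q) = 0.0753 dits
D_KL(Q||P) = 0.0753 dits

In this case they happen to be equal (to 4 decimal places).

This asymmetry is why KL divergence is not a true distance metric.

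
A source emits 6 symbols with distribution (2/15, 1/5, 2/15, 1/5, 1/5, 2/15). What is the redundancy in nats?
0.0201 nats

Redundancy measures how far a source is from maximum entropy:
R = H_max - H(X)

Maximum entropy for 6 symbols: H_max = log_e(6) = 1.7918 nats
Actual entropy: H(X) = 1.7716 nats
Redundancy: R = 1.7918 - 1.7716 = 0.0201 nats

This redundancy represents potential for compression: the source could be compressed by 0.0201 nats per symbol.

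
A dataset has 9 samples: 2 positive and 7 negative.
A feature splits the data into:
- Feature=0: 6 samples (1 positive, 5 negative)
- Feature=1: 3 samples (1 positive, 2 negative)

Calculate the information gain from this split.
0.0248 bits

Information Gain = H(Y) - H(Y|Feature)

Before split:
P(positive) = 2/9 = 0.2222
H(Y) = 0.7642 bits

After split:
Feature=0: H = 0.6500 bits (weight = 6/9)
Feature=1: H = 0.9183 bits (weight = 3/9)
H(Y|Feature) = (6/9)×0.6500 + (3/9)×0.9183 = 0.7394 bits

Information Gain = 0.7642 - 0.7394 = 0.0248 bits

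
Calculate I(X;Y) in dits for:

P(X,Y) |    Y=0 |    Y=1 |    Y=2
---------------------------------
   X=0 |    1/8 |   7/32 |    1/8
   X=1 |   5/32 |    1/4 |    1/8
0.0004 dits

Mutual information: I(X;Y) = H(X) + H(Y) - H(X,Y)

Marginals:
P(X) = (15/32, 17/32), H(X) = 0.3002 dits
P(Y) = (9/32, 15/32, 1/4), H(Y) = 0.4597 dits

Joint entropy: H(X,Y) = 0.7595 dits

I(X;Y) = 0.3002 + 0.4597 - 0.7595 = 0.0004 dits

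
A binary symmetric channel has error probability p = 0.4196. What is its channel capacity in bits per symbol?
0.0187 bits

For a binary symmetric channel (BSC) with error probability p:
Capacity C = 1 - H(p) bits per symbol

where H(p) = -p log₂(p) - (1-p) log₂(1-p) is the binary entropy function.

H(0.4196) = 0.9813 bits
C = 1 - 0.9813 = 0.0187 bits per symbol

This means we can reliably transmit up to 0.0187 bits of information per channel use.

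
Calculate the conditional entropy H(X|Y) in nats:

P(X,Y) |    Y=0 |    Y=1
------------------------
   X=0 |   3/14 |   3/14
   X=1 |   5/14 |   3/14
0.6751 nats

Using the chain rule: H(X|Y) = H(X,Y) - H(Y)

First, compute H(X,Y) = 1.3580 nats

Marginal P(Y) = (4/7, 3/7)
H(Y) = 0.6829 nats

H(X|Y) = H(X,Y) - H(Y) = 1.3580 - 0.6829 = 0.6751 nats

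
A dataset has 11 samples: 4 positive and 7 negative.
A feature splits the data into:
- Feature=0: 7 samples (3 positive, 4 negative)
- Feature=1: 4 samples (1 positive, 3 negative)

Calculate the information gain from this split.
0.0237 bits

Information Gain = H(Y) - H(Y|Feature)

Before split:
P(positive) = 4/11 = 0.3636
H(Y) = 0.9457 bits

After split:
Feature=0: H = 0.9852 bits (weight = 7/11)
Feature=1: H = 0.8113 bits (weight = 4/11)
H(Y|Feature) = (7/11)×0.9852 + (4/11)×0.8113 = 0.9220 bits

Information Gain = 0.9457 - 0.9220 = 0.0237 bits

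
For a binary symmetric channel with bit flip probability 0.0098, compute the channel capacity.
0.9205 bits

For a binary symmetric channel (BSC) with error probability p:
Capacity C = 1 - H(p) bits per symbol

where H(p) = -p log₂(p) - (1-p) log₂(1-p) is the binary entropy function.

H(0.0098) = 0.0795 bits
C = 1 - 0.0795 = 0.9205 bits per symbol

This means we can reliably transmit up to 0.9205 bits of information per channel use.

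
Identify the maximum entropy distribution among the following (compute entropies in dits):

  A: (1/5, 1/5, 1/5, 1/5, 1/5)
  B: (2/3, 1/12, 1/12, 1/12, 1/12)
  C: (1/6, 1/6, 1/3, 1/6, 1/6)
A

For a discrete distribution over n outcomes, entropy is maximized by the uniform distribution.

Computing entropies:
H(A) = 0.6990 dits
H(B) = 0.4771 dits
H(C) = 0.6778 dits

The uniform distribution (where all probabilities equal 1/5) achieves the maximum entropy of log_10(5) = 0.6990 dits.

Distribution A has the highest entropy.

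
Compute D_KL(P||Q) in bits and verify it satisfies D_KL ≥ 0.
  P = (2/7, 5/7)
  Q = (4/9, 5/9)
0.0769 bits

KL divergence satisfies the Gibbs inequality: D_KL(P||Q) ≥ 0 for all distributions P, Q.

D_KL(P||Q) = Σ p(x) log(p(x)/q(x))
Term by term:
  x=0: 2/7 × log_2[(2/7)/(4/9)] = -0.1821
  x=1: 5/7 × log_2[(5/7)/(5/9)] = 0.2590
D_KL(P||Q) = 0.0769 bits

D_KL(P||Q) = 0.0769 ≥ 0 ✓

This non-negativity is a fundamental property: relative entropy cannot be negative because it measures how different Q is from P.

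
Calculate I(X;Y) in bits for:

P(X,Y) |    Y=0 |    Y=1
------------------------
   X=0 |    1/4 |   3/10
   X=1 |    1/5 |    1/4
0.0001 bits

Mutual information: I(X;Y) = H(X) + H(Y) - H(X,Y)

Marginals:
P(X) = (11/20, 9/20), H(X) = 0.9928 bits
P(Y) = (9/20, 11/20), H(Y) = 0.9928 bits

Joint entropy: H(X,Y) = 1.9855 bits

I(X;Y) = 0.9928 + 0.9928 - 1.9855 = 0.0001 bits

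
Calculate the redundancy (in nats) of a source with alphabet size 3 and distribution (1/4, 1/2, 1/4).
0.0589 nats

Redundancy measures how far a source is from maximum entropy:
R = H_max - H(X)

Maximum entropy for 3 symbols: H_max = log_e(3) = 1.0986 nats
Actual entropy: H(X) = 1.0397 nats
Redundancy: R = 1.0986 - 1.0397 = 0.0589 nats

This redundancy represents potential for compression: the source could be compressed by 0.0589 nats per symbol.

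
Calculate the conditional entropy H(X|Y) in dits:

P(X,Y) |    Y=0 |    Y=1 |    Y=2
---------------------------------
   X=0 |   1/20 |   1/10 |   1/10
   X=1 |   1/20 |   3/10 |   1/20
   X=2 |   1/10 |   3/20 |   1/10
0.4425 dits

Using the chain rule: H(X|Y) = H(X,Y) - H(Y)

First, compute H(X,Y) = 0.8756 dits

Marginal P(Y) = (1/5, 11/20, 1/4)
H(Y) = 0.4331 dits

H(X|Y) = H(X,Y) - H(Y) = 0.8756 - 0.4331 = 0.4425 dits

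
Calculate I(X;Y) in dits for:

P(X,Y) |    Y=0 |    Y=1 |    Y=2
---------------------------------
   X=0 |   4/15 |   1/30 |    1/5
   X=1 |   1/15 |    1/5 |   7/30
0.0571 dits

Mutual information: I(X;Y) = H(X) + H(Y) - H(X,Y)

Marginals:
P(X) = (1/2, 1/2), H(X) = 0.3010 dits
P(Y) = (1/3, 7/30, 13/30), H(Y) = 0.4639 dits

Joint entropy: H(X,Y) = 0.7078 dits

I(X;Y) = 0.3010 + 0.4639 - 0.7078 = 0.0571 dits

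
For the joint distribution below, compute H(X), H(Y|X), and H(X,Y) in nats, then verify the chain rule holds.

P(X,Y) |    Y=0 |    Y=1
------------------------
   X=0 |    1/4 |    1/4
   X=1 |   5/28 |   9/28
H(X,Y) = 1.3656, H(X) = 0.6931, H(Y|X) = 0.6725 (all in nats)

Chain rule: H(X,Y) = H(X) + H(Y|X)

Left side — joint entropy directly:
H(X,Y) = -Σ p(x,y) log p(x,y) = 1.3656 nats

Right side — compute H(Y|X) from the conditional distributions:
P(X) = (1/2, 1/2), so H(X) = 0.6931 nats
H(Y|X) = Σ_x P(X=x) · H(Y|X=x):
  P(Y|X=0) = (1/2, 1/2), H(Y|X=0) = 0.6931, weight P(X=0) = 1/2
  P(Y|X=1) = (5/14, 9/14), H(Y|X=1) = 0.6518, weight P(X=1) = 1/2
H(Y|X) = 0.6725 nats

H(X) + H(Y|X) = 0.6931 + 0.6725 = 1.3656 nats

Both sides equal 1.3656 nats. ✓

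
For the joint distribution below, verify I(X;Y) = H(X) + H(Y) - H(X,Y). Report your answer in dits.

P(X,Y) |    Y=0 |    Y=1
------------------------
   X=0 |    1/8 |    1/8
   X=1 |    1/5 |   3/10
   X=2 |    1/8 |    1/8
I(X;Y) = 0.0022 dits

Mutual information has multiple equivalent forms:
- I(X;Y) = H(X) - H(X|Y)
- I(X;Y) = H(Y) - H(Y|X)
- I(X;Y) = H(X) + H(Y) - H(X,Y)

Computing all quantities:
H(X) = 0.4515, H(Y) = 0.2989, H(X,Y) = 0.7482
H(X|Y) = 0.4493, H(Y|X) = 0.2967

Verification:
H(X) - H(X|Y) = 0.4515 - 0.4493 = 0.0022
H(Y) - H(Y|X) = 0.2989 - 0.2967 = 0.0022
H(X) + H(Y) - H(X,Y) = 0.4515 + 0.2989 - 0.7482 = 0.0022

All forms give I(X;Y) = 0.0022 dits. ✓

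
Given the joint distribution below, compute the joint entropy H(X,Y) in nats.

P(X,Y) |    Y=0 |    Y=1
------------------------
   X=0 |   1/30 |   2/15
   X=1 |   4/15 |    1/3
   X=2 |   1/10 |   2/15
1.5996 nats

Joint entropy is H(X,Y) = -Σ_{x,y} p(x,y) log p(x,y).

Summing over all non-zero entries:
H(X,Y) = -[1/30·log_e(1/30) + 2/15·log_e(2/15) + 4/15·log_e(4/15) + 1/3·log_e(1/3) + 1/10·log_e(1/10) + 2/15·log_e(2/15)]
H(X,Y) = 1.5996 nats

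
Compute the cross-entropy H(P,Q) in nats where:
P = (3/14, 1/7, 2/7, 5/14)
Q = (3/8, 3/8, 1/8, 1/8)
1.6871 nats

Cross-entropy: H(P,Q) = -Σ p(x) log q(x)

Alternatively: H(P,Q) = H(P) + D_KL(P||Q)
H(P) = 1.3337 nats
D_KL(P||Q) = 0.3533 nats

H(P,Q) = 1.3337 + 0.3533 = 1.6871 nats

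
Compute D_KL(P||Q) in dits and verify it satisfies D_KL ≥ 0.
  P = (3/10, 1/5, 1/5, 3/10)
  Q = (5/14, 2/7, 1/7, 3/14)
0.0194 dits

KL divergence satisfies the Gibbs inequality: D_KL(P||Q) ≥ 0 for all distributions P, Q.

D_KL(P||Q) = Σ p(x) log(p(x)/q(x))
Term by term:
  x=0: 3/10 × log_10[(3/10)/(5/14)] = -0.0227
  x=1: 1/5 × log_10[(1/5)/(2/7)] = -0.0310
  x=2: 1/5 × log_10[(1/5)/(1/7)] = 0.0292
  x=3: 3/10 × log_10[(3/10)/(3/14)] = 0.0438
D_KL(P||Q) = 0.0194 dits

D_KL(P||Q) = 0.0194 ≥ 0 ✓

This non-negativity is a fundamental property: relative entropy cannot be negative because it measures how different Q is from P.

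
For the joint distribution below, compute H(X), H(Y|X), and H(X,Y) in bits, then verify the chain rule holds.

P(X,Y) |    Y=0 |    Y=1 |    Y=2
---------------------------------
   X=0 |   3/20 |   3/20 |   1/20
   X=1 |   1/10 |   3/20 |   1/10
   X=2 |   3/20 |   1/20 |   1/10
H(X,Y) = 3.0710, H(X) = 1.5813, H(Y|X) = 1.4897 (all in bits)

Chain rule: H(X,Y) = H(X) + H(Y|X)

Left side — joint entropy directly:
H(X,Y) = -Σ p(x,y) log p(x,y) = 3.0710 bits

Right side — compute H(Y|X) from the conditional distributions:
P(X) = (7/20, 7/20, 3/10), so H(X) = 1.5813 bits
H(Y|X) = Σ_x P(X=x) · H(Y|X=x):
  P(Y|X=0) = (3/7, 3/7, 1/7), H(Y|X=0) = 1.4488, weight P(X=0) = 7/20
  P(Y|X=1) = (2/7, 3/7, 2/7), H(Y|X=1) = 1.5567, weight P(X=1) = 7/20
  P(Y|X=2) = (1/2, 1/6, 1/3), H(Y|X=2) = 1.4591, weight P(X=2) = 3/10
H(Y|X) = 1.4897 bits

H(X) + H(Y|X) = 1.5813 + 1.4897 = 3.0710 bits

Both sides equal 3.0710 bits. ✓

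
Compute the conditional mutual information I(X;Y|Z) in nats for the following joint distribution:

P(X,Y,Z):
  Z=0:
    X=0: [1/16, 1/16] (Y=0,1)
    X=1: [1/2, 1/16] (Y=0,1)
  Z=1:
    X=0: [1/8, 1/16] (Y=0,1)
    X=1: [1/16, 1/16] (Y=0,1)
0.0474 nats

Conditional mutual information: I(X;Y|Z) = H(X|Z) + H(Y|Z) - H(X,Y|Z)

H(Z) = 0.6211
H(X,Z) = 1.1574 → H(X|Z) = 0.5363
H(Y,Z) = 1.1574 → H(Y|Z) = 0.5363
H(X,Y,Z) = 1.6462 → H(X,Y|Z) = 1.0251

I(X;Y|Z) = 0.5363 + 0.5363 - 1.0251 = 0.0474 nats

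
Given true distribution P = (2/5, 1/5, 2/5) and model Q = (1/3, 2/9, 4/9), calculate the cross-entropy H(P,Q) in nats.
1.0646 nats

Cross-entropy: H(P,Q) = -Σ p(x) log q(x)

Alternatively: H(P,Q) = H(P) + D_KL(P||Q)
H(P) = 1.0549 nats
D_KL(P||Q) = 0.0097 nats

H(P,Q) = 1.0549 + 0.0097 = 1.0646 nats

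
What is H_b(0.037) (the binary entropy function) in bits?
0.2284 bits

The binary entropy function is:
H(p) = -p log(p) - (1-p) log(1-p)

H(0.037) = -0.037 × log_2(0.037) - 0.963 × log_2(0.963)
H(0.037) = 0.2284 bits

Note: Binary entropy is maximized at p=0.5 (H=1 bit) and minimized at p=0 or p=1 (H=0).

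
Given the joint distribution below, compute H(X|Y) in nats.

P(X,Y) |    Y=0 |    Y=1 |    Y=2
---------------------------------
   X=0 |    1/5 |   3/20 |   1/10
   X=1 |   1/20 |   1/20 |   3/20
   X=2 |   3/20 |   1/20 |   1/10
1.0049 nats

Using the chain rule: H(X|Y) = H(X,Y) - H(Y)

First, compute H(X,Y) = 2.0855 nats

Marginal P(Y) = (2/5, 1/4, 7/20)
H(Y) = 1.0805 nats

H(X|Y) = H(X,Y) - H(Y) = 2.0855 - 1.0805 = 1.0049 nats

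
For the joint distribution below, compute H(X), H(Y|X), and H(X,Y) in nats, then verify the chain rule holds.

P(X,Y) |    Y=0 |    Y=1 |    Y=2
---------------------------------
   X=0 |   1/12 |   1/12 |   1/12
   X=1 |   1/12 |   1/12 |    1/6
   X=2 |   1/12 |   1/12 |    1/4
H(X,Y) = 2.0947, H(X) = 1.0776, H(Y|X) = 1.0172 (all in nats)

Chain rule: H(X,Y) = H(X) + H(Y|X)

Left side — joint entropy directly:
H(X,Y) = -Σ p(x,y) log p(x,y) = 2.0947 nats

Right side — compute H(Y|X) from the conditional distributions:
P(X) = (1/4, 1/3, 5/12), so H(X) = 1.0776 nats
H(Y|X) = Σ_x P(X=x) · H(Y|X=x):
  P(Y|X=0) = (1/3, 1/3, 1/3), H(Y|X=0) = 1.0986, weight P(X=0) = 1/4
  P(Y|X=1) = (1/4, 1/4, 1/2), H(Y|X=1) = 1.0397, weight P(X=1) = 1/3
  P(Y|X=2) = (1/5, 1/5, 3/5), H(Y|X=2) = 0.9503, weight P(X=2) = 5/12
H(Y|X) = 1.0172 nats

H(X) + H(Y|X) = 1.0776 + 1.0172 = 2.0947 nats

Both sides equal 2.0947 nats. ✓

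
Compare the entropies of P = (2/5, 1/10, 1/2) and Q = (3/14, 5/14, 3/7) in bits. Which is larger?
Q

Computing entropies in bits:
H(P) = 1.3610
H(Q) = 1.5306

Distribution Q has higher entropy.

Intuition: The distribution closer to uniform (more spread out) has higher entropy.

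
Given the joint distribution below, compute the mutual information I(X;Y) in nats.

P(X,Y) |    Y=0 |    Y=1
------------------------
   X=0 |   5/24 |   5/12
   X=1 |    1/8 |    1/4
0.0000 nats

Mutual information: I(X;Y) = H(X) + H(Y) - H(X,Y)

Marginals:
P(X) = (5/8, 3/8), H(X) = 0.6616 nats
P(Y) = (1/3, 2/3), H(Y) = 0.6365 nats

Joint entropy: H(X,Y) = 1.2981 nats

I(X;Y) = 0.6616 + 0.6365 - 1.2981 = 0.0000 nats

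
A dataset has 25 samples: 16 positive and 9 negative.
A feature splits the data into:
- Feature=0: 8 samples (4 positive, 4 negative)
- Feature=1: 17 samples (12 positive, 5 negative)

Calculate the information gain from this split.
0.0284 bits

Information Gain = H(Y) - H(Y|Feature)

Before split:
P(positive) = 16/25 = 0.6400
H(Y) = 0.9427 bits

After split:
Feature=0: H = 1.0000 bits (weight = 8/25)
Feature=1: H = 0.8740 bits (weight = 17/25)
H(Y|Feature) = (8/25)×1.0000 + (17/25)×0.8740 = 0.9143 bits

Information Gain = 0.9427 - 0.9143 = 0.0284 bits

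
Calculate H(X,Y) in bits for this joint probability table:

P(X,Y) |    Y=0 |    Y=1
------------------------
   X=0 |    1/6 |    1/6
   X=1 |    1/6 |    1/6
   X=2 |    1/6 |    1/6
2.5850 bits

Joint entropy is H(X,Y) = -Σ_{x,y} p(x,y) log p(x,y).

Summing over all non-zero entries:
H(X,Y) = -[1/6·log_2(1/6) + 1/6·log_2(1/6) + 1/6·log_2(1/6) + 1/6·log_2(1/6) + 1/6·log_2(1/6) + 1/6·log_2(1/6)]
H(X,Y) = 2.5850 bits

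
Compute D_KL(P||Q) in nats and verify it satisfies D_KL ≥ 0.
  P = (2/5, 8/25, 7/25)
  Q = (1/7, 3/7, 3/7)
0.1992 nats

KL divergence satisfies the Gibbs inequality: D_KL(P||Q) ≥ 0 for all distributions P, Q.

D_KL(P||Q) = Σ p(x) log(p(x)/q(x))
Term by term:
  x=0: 2/5 × log_e[(2/5)/(1/7)] = 0.4118
  x=1: 8/25 × log_e[(8/25)/(3/7)] = -0.0935
  x=2: 7/25 × log_e[(7/25)/(3/7)] = -0.1192
D_KL(P||Q) = 0.1992 nats

D_KL(P||Q) = 0.1992 ≥ 0 ✓

This non-negativity is a fundamental property: relative entropy cannot be negative because it measures how different Q is from P.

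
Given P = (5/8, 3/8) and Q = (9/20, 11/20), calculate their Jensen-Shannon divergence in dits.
0.0067 dits

Jensen-Shannon divergence is:
JSD(P||Q) = 0.5 × D_KL(P||M) + 0.5 × D_KL(Q||M)
where M = 0.5 × (P + Q) is the mixture distribution.

M = 0.5 × (5/8, 3/8) + 0.5 × (9/20, 11/20) = (0.5375, 0.4625)

D_KL(P||M) = 0.0068 dits
D_KL(Q||M) = 0.0067 dits

JSD(P||Q) = 0.5 × 0.0068 + 0.5 × 0.0067 = 0.0067 dits

Unlike KL divergence, JSD is symmetric and bounded: 0 ≤ JSD ≤ log(2).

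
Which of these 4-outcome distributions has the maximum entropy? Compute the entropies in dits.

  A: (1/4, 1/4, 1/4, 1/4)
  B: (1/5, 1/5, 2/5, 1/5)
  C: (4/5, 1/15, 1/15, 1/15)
A

For a discrete distribution over n outcomes, entropy is maximized by the uniform distribution.

Computing entropies:
H(A) = 0.6021 dits
H(B) = 0.5786 dits
H(C) = 0.3127 dits

The uniform distribution (where all probabilities equal 1/4) achieves the maximum entropy of log_10(4) = 0.6021 dits.

Distribution A has the highest entropy.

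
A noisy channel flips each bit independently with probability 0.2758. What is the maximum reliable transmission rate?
0.1503 bits

For a binary symmetric channel (BSC) with error probability p:
Capacity C = 1 - H(p) bits per symbol

where H(p) = -p log₂(p) - (1-p) log₂(1-p) is the binary entropy function.

H(0.2758) = 0.8497 bits
C = 1 - 0.8497 = 0.1503 bits per symbol

This means we can reliably transmit up to 0.1503 bits of information per channel use.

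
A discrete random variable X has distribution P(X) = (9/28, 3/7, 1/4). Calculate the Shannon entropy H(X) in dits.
0.4667 dits

Shannon entropy is H(X) = -Σ p(x) log p(x).

For P = (9/28, 3/7, 1/4):
H = -9/28 × log_10(9/28) -3/7 × log_10(3/7) -1/4 × log_10(1/4)
H = 0.4667 dits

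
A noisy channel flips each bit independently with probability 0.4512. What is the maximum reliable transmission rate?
0.0069 bits

For a binary symmetric channel (BSC) with error probability p:
Capacity C = 1 - H(p) bits per symbol

where H(p) = -p log₂(p) - (1-p) log₂(1-p) is the binary entropy function.

H(0.4512) = 0.9931 bits
C = 1 - 0.9931 = 0.0069 bits per symbol

This means we can reliably transmit up to 0.0069 bits of information per channel use.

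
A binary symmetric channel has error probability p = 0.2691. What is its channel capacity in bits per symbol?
0.1598 bits

For a binary symmetric channel (BSC) with error probability p:
Capacity C = 1 - H(p) bits per symbol

where H(p) = -p log₂(p) - (1-p) log₂(1-p) is the binary entropy function.

H(0.2691) = 0.8402 bits
C = 1 - 0.8402 = 0.1598 bits per symbol

This means we can reliably transmit up to 0.1598 bits of information per channel use.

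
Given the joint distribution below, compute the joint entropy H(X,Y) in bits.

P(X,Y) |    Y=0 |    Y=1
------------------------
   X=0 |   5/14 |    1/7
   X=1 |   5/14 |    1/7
1.8631 bits

Joint entropy is H(X,Y) = -Σ_{x,y} p(x,y) log p(x,y).

Summing over all non-zero entries:
H(X,Y) = -[5/14·log_2(5/14) + 1/7·log_2(1/7) + 5/14·log_2(5/14) + 1/7·log_2(1/7)]
H(X,Y) = 1.8631 bits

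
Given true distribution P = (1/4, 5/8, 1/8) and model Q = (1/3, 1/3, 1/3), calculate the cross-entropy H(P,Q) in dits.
0.4771 dits

Cross-entropy: H(P,Q) = -Σ p(x) log q(x)

Alternatively: H(P,Q) = H(P) + D_KL(P||Q)
H(P) = 0.3910 dits
D_KL(P||Q) = 0.0861 dits

H(P,Q) = 0.3910 + 0.0861 = 0.4771 dits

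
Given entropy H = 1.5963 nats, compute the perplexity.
4.9347

Perplexity is e^H (or exp(H) for natural log).

H = 1.5963 nats
Perplexity = e^1.5963 = 4.9347

Interpretation: The model's uncertainty is equivalent to choosing uniformly among 4.9 options.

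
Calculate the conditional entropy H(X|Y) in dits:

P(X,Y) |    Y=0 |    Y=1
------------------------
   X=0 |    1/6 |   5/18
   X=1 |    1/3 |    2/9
0.2874 dits

Using the chain rule: H(X|Y) = H(X,Y) - H(Y)

First, compute H(X,Y) = 0.5884 dits

Marginal P(Y) = (1/2, 1/2)
H(Y) = 0.3010 dits

H(X|Y) = H(X,Y) - H(Y) = 0.5884 - 0.3010 = 0.2874 dits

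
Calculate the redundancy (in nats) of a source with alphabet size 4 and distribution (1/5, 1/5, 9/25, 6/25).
0.0322 nats

Redundancy measures how far a source is from maximum entropy:
R = H_max - H(X)

Maximum entropy for 4 symbols: H_max = log_e(4) = 1.3863 nats
Actual entropy: H(X) = 1.3541 nats
Redundancy: R = 1.3863 - 1.3541 = 0.0322 nats

This redundancy represents potential for compression: the source could be compressed by 0.0322 nats per symbol.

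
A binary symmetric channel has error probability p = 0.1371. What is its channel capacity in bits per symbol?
0.4234 bits

For a binary symmetric channel (BSC) with error probability p:
Capacity C = 1 - H(p) bits per symbol

where H(p) = -p log₂(p) - (1-p) log₂(1-p) is the binary entropy function.

H(0.1371) = 0.5766 bits
C = 1 - 0.5766 = 0.4234 bits per symbol

This means we can reliably transmit up to 0.4234 bits of information per channel use.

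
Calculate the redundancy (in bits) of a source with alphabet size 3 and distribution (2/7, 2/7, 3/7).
0.0283 bits

Redundancy measures how far a source is from maximum entropy:
R = H_max - H(X)

Maximum entropy for 3 symbols: H_max = log_2(3) = 1.5850 bits
Actual entropy: H(X) = 1.5567 bits
Redundancy: R = 1.5850 - 1.5567 = 0.0283 bits

This redundancy represents potential for compression: the source could be compressed by 0.0283 bits per symbol.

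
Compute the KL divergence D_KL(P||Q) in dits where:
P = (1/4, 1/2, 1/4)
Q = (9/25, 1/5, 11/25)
0.0980 dits

KL divergence: D_KL(P||Q) = Σ p(x) log(p(x)/q(x))

Computing term by term:
  x=0: 1/4 × log_10[(1/4)/(9/25)] = 1/4 × -0.1584 = -0.0396
  x=1: 1/2 × log_10[(1/2)/(1/5)] = 1/2 × 0.3979 = 0.1990
  x=2: 1/4 × log_10[(1/4)/(11/25)] = 1/4 × -0.2455 = -0.0614

D_KL(P||Q) = 0.0980 dits

Note: KL divergence is always non-negative and equals 0 iff P = Q.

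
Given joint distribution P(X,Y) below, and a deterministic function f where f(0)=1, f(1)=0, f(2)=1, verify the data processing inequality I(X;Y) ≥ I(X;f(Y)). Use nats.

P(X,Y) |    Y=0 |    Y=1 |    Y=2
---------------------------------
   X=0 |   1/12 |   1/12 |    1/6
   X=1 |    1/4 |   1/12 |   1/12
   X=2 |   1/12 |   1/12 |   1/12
I(X;Y) = 0.0604, I(X;f(Y)) = 0.0073, inequality holds: 0.0604 ≥ 0.0073

Data Processing Inequality: For any Markov chain X → Y → Z, we have I(X;Y) ≥ I(X;Z).

Here Z = f(Y) is a deterministic function of Y, forming X → Y → Z.

Original I(X;Y) = 0.0604 nats

After applying f:
P(X,Z) where Z=f(Y):
- P(X,Z=0) = P(X,Y=1)
- P(X,Z=1) = P(X,Y=0) + P(X,Y=2)

I(X;Z) = I(X;f(Y)) = 0.0073 nats

Verification: 0.0604 ≥ 0.0073 ✓

Information cannot be created by processing; the function f can only lose information about X.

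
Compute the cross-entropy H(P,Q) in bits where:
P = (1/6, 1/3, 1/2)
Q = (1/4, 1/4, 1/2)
1.5000 bits

Cross-entropy: H(P,Q) = -Σ p(x) log q(x)

Alternatively: H(P,Q) = H(P) + D_KL(P||Q)
H(P) = 1.4591 bits
D_KL(P||Q) = 0.0409 bits

H(P,Q) = 1.4591 + 0.0409 = 1.5000 bits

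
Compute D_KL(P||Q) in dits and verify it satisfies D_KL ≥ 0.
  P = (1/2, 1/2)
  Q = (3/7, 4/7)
0.0045 dits

KL divergence satisfies the Gibbs inequality: D_KL(P||Q) ≥ 0 for all distributions P, Q.

D_KL(P||Q) = Σ p(x) log(p(x)/q(x))
Term by term:
  x=0: 1/2 × log_10[(1/2)/(3/7)] = 0.0335
  x=1: 1/2 × log_10[(1/2)/(4/7)] = -0.0290
D_KL(P||Q) = 0.0045 dits

D_KL(P||Q) = 0.0045 ≥ 0 ✓

This non-negativity is a fundamental property: relative entropy cannot be negative because it measures how different Q is from P.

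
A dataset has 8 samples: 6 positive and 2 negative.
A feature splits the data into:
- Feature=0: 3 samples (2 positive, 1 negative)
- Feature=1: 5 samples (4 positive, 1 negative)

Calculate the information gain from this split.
0.0157 bits

Information Gain = H(Y) - H(Y|Feature)

Before split:
P(positive) = 6/8 = 0.7500
H(Y) = 0.8113 bits

After split:
Feature=0: H = 0.9183 bits (weight = 3/8)
Feature=1: H = 0.7219 bits (weight = 5/8)
H(Y|Feature) = (3/8)×0.9183 + (5/8)×0.7219 = 0.7956 bits

Information Gain = 0.8113 - 0.7956 = 0.0157 bits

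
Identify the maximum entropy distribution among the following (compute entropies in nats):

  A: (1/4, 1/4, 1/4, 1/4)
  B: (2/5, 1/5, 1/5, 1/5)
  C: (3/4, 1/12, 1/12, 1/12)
A

For a discrete distribution over n outcomes, entropy is maximized by the uniform distribution.

Computing entropies:
H(A) = 1.3863 nats
H(B) = 1.3322 nats
H(C) = 0.8370 nats

The uniform distribution (where all probabilities equal 1/4) achieves the maximum entropy of log_e(4) = 1.3863 nats.

Distribution A has the highest entropy.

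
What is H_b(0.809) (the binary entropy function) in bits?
0.7036 bits

The binary entropy function is:
H(p) = -p log(p) - (1-p) log(1-p)

H(0.809) = -0.809 × log_2(0.809) - 0.191 × log_2(0.191)
H(0.809) = 0.7036 bits

Note: Binary entropy is maximized at p=0.5 (H=1 bit) and minimized at p=0 or p=1 (H=0).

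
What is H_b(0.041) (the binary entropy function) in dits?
0.0743 dits

The binary entropy function is:
H(p) = -p log(p) - (1-p) log(1-p)

H(0.041) = -0.041 × log_10(0.041) - 0.959 × log_10(0.959)
H(0.041) = 0.0743 dits

Note: Binary entropy is maximized at p=0.5 (H=1 bit) and minimized at p=0 or p=1 (H=0).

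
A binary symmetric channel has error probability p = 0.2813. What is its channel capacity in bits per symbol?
0.1428 bits

For a binary symmetric channel (BSC) with error probability p:
Capacity C = 1 - H(p) bits per symbol

where H(p) = -p log₂(p) - (1-p) log₂(1-p) is the binary entropy function.

H(0.2813) = 0.8572 bits
C = 1 - 0.8572 = 0.1428 bits per symbol

This means we can reliably transmit up to 0.1428 bits of information per channel use.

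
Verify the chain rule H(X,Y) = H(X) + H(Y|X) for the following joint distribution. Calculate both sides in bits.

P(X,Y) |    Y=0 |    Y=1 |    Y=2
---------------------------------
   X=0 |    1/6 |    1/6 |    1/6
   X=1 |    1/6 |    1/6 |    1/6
H(X,Y) = 2.5850, H(X) = 1.0000, H(Y|X) = 1.5850 (all in bits)

Chain rule: H(X,Y) = H(X) + H(Y|X)

Left side — joint entropy directly:
H(X,Y) = -Σ p(x,y) log p(x,y) = 2.5850 bits

Right side — compute H(Y|X) from the conditional distributions:
P(X) = (1/2, 1/2), so H(X) = 1.0000 bits
H(Y|X) = Σ_x P(X=x) · H(Y|X=x):
  P(Y|X=0) = (1/3, 1/3, 1/3), H(Y|X=0) = 1.5850, weight P(X=0) = 1/2
  P(Y|X=1) = (1/3, 1/3, 1/3), H(Y|X=1) = 1.5850, weight P(X=1) = 1/2
H(Y|X) = 1.5850 bits

H(X) + H(Y|X) = 1.0000 + 1.5850 = 2.5850 bits

Both sides equal 2.5850 bits. ✓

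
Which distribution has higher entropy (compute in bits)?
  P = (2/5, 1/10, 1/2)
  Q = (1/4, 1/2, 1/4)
Q

Computing entropies in bits:
H(P) = 1.3610
H(Q) = 1.5000

Distribution Q has higher entropy.

Intuition: The distribution closer to uniform (more spread out) has higher entropy.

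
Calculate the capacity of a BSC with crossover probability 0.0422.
0.7477 bits

For a binary symmetric channel (BSC) with error probability p:
Capacity C = 1 - H(p) bits per symbol

where H(p) = -p log₂(p) - (1-p) log₂(1-p) is the binary entropy function.

H(0.0422) = 0.2523 bits
C = 1 - 0.2523 = 0.7477 bits per symbol

This means we can reliably transmit up to 0.7477 bits of information per channel use.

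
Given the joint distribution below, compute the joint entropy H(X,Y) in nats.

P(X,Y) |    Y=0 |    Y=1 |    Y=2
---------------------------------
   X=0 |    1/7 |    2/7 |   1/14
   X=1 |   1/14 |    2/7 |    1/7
1.6488 nats

Joint entropy is H(X,Y) = -Σ_{x,y} p(x,y) log p(x,y).

Summing over all non-zero entries:
H(X,Y) = -[1/7·log_e(1/7) + 2/7·log_e(2/7) + 1/14·log_e(1/14) + 1/14·log_e(1/14) + 2/7·log_e(2/7) + 1/7·log_e(1/7)]
H(X,Y) = 1.6488 nats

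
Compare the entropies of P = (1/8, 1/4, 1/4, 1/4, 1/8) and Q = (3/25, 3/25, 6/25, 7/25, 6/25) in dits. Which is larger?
P

Computing entropies in dits:
H(P) = 0.6773
H(Q) = 0.6733

Distribution P has higher entropy.

Intuition: The distribution closer to uniform (more spread out) has higher entropy.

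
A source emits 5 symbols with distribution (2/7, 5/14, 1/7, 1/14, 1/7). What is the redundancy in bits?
0.2010 bits

Redundancy measures how far a source is from maximum entropy:
R = H_max - H(X)

Maximum entropy for 5 symbols: H_max = log_2(5) = 2.3219 bits
Actual entropy: H(X) = 2.1210 bits
Redundancy: R = 2.3219 - 2.1210 = 0.2010 bits

This redundancy represents potential for compression: the source could be compressed by 0.2010 bits per symbol.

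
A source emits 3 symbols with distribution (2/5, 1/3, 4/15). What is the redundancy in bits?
0.0194 bits

Redundancy measures how far a source is from maximum entropy:
R = H_max - H(X)

Maximum entropy for 3 symbols: H_max = log_2(3) = 1.5850 bits
Actual entropy: H(X) = 1.5656 bits
Redundancy: R = 1.5850 - 1.5656 = 0.0194 bits

This redundancy represents potential for compression: the source could be compressed by 0.0194 bits per symbol.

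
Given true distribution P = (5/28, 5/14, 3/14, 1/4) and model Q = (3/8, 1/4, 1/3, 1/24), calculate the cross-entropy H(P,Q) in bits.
2.4528 bits

Cross-entropy: H(P,Q) = -Σ p(x) log q(x)

Alternatively: H(P,Q) = H(P) + D_KL(P||Q)
H(P) = 1.9506 bits
D_KL(P||Q) = 0.5023 bits

H(P,Q) = 1.9506 + 0.5023 = 2.4528 bits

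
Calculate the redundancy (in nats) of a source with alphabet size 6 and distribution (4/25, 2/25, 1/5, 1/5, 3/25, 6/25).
0.0558 nats

Redundancy measures how far a source is from maximum entropy:
R = H_max - H(X)

Maximum entropy for 6 symbols: H_max = log_e(6) = 1.7918 nats
Actual entropy: H(X) = 1.7360 nats
Redundancy: R = 1.7918 - 1.7360 = 0.0558 nats

This redundancy represents potential for compression: the source could be compressed by 0.0558 nats per symbol.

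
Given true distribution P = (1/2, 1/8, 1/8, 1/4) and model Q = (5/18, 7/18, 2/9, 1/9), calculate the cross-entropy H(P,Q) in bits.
2.1580 bits

Cross-entropy: H(P,Q) = -Σ p(x) log q(x)

Alternatively: H(P,Q) = H(P) + D_KL(P||Q)
H(P) = 1.7500 bits
D_KL(P||Q) = 0.4080 bits

H(P,Q) = 1.7500 + 0.4080 = 2.1580 bits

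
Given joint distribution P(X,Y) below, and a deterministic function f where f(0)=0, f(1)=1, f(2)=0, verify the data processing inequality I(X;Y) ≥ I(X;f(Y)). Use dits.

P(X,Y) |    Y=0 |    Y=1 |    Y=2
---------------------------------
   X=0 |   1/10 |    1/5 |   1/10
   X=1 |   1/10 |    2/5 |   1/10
I(X;Y) = 0.0060, I(X;f(Y)) = 0.0060, inequality holds: 0.0060 ≥ 0.0060

Data Processing Inequality: For any Markov chain X → Y → Z, we have I(X;Y) ≥ I(X;Z).

Here Z = f(Y) is a deterministic function of Y, forming X → Y → Z.

Original I(X;Y) = 0.0060 dits

After applying f:
P(X,Z) where Z=f(Y):
- P(X,Z=0) = P(X,Y=0) + P(X,Y=2)
- P(X,Z=1) = P(X,Y=1)

I(X;Z) = I(X;f(Y)) = 0.0060 dits

Verification: 0.0060 ≥ 0.0060 ✓

Information cannot be created by processing; the function f can only lose information about X.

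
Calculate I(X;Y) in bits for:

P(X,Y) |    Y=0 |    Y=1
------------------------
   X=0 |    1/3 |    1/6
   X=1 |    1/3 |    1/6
0.0000 bits

Mutual information: I(X;Y) = H(X) + H(Y) - H(X,Y)

Marginals:
P(X) = (1/2, 1/2), H(X) = 1.0000 bits
P(Y) = (2/3, 1/3), H(Y) = 0.9183 bits

Joint entropy: H(X,Y) = 1.9183 bits

I(X;Y) = 1.0000 + 0.9183 - 1.9183 = 0.0000 bits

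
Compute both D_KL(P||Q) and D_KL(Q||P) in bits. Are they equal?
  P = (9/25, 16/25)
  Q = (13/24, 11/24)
D_KL(P||Q) = 0.0961, D_KL(Q||P) = 0.0985

KL divergence is not symmetric: D_KL(P||Q) ≠ D_KL(Q||P) in general.

D_KL(P||Q) = 0.0961 bits
D_KL(Q||P) = 0.0985 bits

No, they are not equal!

This asymmetry is why KL divergence is not a true distance metric.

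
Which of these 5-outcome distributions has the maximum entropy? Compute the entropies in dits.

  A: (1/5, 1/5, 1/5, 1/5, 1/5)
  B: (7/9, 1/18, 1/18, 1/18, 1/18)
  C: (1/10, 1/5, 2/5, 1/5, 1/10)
A

For a discrete distribution over n outcomes, entropy is maximized by the uniform distribution.

Computing entropies:
H(A) = 0.6990 dits
H(B) = 0.3638 dits
H(C) = 0.6388 dits

The uniform distribution (where all probabilities equal 1/5) achieves the maximum entropy of log_10(5) = 0.6990 dits.

Distribution A has the highest entropy.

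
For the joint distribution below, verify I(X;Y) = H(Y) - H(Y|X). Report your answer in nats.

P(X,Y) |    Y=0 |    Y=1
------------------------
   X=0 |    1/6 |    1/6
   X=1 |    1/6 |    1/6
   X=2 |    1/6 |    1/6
I(X;Y) = 0.0000 nats

Mutual information has multiple equivalent forms:
- I(X;Y) = H(X) - H(X|Y)
- I(X;Y) = H(Y) - H(Y|X)
- I(X;Y) = H(X) + H(Y) - H(X,Y)

Computing all quantities:
H(X) = 1.0986, H(Y) = 0.6931, H(X,Y) = 1.7918
H(X|Y) = 1.0986, H(Y|X) = 0.6931

Verification:
H(X) - H(X|Y) = 1.0986 - 1.0986 = 0.0000
H(Y) - H(Y|X) = 0.6931 - 0.6931 = 0.0000
H(X) + H(Y) - H(X,Y) = 1.0986 + 0.6931 - 1.7918 = 0.0000

All forms give I(X;Y) = 0.0000 nats. ✓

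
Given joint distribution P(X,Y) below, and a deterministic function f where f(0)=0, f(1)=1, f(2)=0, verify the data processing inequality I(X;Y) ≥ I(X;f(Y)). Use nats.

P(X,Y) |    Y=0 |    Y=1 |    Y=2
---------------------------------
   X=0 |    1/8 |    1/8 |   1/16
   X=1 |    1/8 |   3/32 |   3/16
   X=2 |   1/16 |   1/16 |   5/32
I(X;Y) = 0.0469, I(X;f(Y)) = 0.0154, inequality holds: 0.0469 ≥ 0.0154

Data Processing Inequality: For any Markov chain X → Y → Z, we have I(X;Y) ≥ I(X;Z).

Here Z = f(Y) is a deterministic function of Y, forming X → Y → Z.

Original I(X;Y) = 0.0469 nats

After applying f:
P(X,Z) where Z=f(Y):
- P(X,Z=0) = P(X,Y=0) + P(X,Y=2)
- P(X,Z=1) = P(X,Y=1)

I(X;Z) = I(X;f(Y)) = 0.0154 nats

Verification: 0.0469 ≥ 0.0154 ✓

Information cannot be created by processing; the function f can only lose information about X.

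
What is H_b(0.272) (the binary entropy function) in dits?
0.2542 dits

The binary entropy function is:
H(p) = -p log(p) - (1-p) log(1-p)

H(0.272) = -0.272 × log_10(0.272) - 0.728 × log_10(0.728)
H(0.272) = 0.2542 dits

Note: Binary entropy is maximized at p=0.5 (H=1 bit) and minimized at p=0 or p=1 (H=0).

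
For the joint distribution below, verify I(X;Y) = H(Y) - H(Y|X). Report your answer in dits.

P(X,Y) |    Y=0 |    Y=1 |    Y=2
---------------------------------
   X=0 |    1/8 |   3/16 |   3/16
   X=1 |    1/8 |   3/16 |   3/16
I(X;Y) = 0.0000 dits

Mutual information has multiple equivalent forms:
- I(X;Y) = H(X) - H(X|Y)
- I(X;Y) = H(Y) - H(Y|X)
- I(X;Y) = H(X) + H(Y) - H(X,Y)

Computing all quantities:
H(X) = 0.3010, H(Y) = 0.4700, H(X,Y) = 0.7710
H(X|Y) = 0.3010, H(Y|X) = 0.4700

Verification:
H(X) - H(X|Y) = 0.3010 - 0.3010 = 0.0000
H(Y) - H(Y|X) = 0.4700 - 0.4700 = 0.0000
H(X) + H(Y) - H(X,Y) = 0.3010 + 0.4700 - 0.7710 = 0.0000

All forms give I(X;Y) = 0.0000 dits. ✓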